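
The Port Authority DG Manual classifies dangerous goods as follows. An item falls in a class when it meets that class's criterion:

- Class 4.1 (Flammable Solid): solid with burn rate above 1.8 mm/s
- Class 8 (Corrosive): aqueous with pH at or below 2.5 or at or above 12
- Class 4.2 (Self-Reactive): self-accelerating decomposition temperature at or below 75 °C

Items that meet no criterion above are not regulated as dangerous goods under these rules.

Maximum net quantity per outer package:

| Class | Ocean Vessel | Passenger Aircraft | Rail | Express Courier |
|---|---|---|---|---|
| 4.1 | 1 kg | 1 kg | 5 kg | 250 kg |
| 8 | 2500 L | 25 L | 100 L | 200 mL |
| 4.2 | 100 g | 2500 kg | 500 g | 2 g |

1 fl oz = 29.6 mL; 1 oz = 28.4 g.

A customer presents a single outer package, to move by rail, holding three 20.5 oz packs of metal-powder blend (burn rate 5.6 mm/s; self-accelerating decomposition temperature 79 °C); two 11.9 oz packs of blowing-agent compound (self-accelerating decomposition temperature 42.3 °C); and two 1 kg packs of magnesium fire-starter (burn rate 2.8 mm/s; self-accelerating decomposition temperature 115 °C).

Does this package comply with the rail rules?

Burn rate 5.6 mm/s meets the Class 4.1 criterion (Flammable Solid), so the metal-powder blend is Class 4.1.
The blowing-agent compound has self-accelerating decomposition temperature 42.3 °C, which is ≤ 75 °C, so it is Class 4.2 (Self-Reactive).
The magnesium fire-starter has burn rate 2.8 mm/s, which is > 1.8 mm/s, so it is Class 4.1 (Flammable Solid).
Total Class 4.1: (three 20.5 oz packs = 1746.6 g) + (two 1 kg packs = 2 kg) = 3746.6 g.
3746.6 g is within the rail limit of 5 kg for Class 4.1.
Class 4.2 quantity: two 11.9 oz packs = 675.92 g.
675.92 g > 500 g (rail limit, Class 4.2) — over the limit.

No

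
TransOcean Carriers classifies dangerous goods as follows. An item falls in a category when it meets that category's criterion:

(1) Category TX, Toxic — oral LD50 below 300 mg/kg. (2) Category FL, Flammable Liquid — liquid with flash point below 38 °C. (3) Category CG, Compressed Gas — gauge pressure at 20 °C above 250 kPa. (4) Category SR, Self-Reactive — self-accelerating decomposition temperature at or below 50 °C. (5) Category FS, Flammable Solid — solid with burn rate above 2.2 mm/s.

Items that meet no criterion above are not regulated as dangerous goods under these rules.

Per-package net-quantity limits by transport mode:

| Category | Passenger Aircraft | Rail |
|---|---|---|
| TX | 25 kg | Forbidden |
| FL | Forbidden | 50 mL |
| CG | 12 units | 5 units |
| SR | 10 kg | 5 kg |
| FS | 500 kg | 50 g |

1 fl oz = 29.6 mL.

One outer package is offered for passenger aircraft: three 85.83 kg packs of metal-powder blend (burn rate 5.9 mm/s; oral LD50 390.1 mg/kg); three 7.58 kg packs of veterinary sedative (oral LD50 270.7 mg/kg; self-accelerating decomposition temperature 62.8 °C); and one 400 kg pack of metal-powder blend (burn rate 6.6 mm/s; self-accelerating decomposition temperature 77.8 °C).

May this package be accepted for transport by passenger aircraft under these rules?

No

The metal-powder blend has burn rate 5.9 mm/s, which is > 2.2 mm/s, so it is Category FS (Flammable Solid).
Veterinary sedative: oral LD50 270.7 mg/kg < 300 mg/kg → Category TX (Toxic).
The metal-powder blend has burn rate 6.6 mm/s, which is > 2.2 mm/s, so it is Category FS (Flammable Solid).
Total Category FS: (three 85.83 kg packs = 257.49 kg) + 400 kg = 657.49 kg.
657.49 kg > 500 kg (passenger aircraft limit, Category FS) — over the limit.
Category TX quantity: three 7.58 kg packs = 22.74 kg.
That is within the Category TX passenger aircraft limit of 25 kg.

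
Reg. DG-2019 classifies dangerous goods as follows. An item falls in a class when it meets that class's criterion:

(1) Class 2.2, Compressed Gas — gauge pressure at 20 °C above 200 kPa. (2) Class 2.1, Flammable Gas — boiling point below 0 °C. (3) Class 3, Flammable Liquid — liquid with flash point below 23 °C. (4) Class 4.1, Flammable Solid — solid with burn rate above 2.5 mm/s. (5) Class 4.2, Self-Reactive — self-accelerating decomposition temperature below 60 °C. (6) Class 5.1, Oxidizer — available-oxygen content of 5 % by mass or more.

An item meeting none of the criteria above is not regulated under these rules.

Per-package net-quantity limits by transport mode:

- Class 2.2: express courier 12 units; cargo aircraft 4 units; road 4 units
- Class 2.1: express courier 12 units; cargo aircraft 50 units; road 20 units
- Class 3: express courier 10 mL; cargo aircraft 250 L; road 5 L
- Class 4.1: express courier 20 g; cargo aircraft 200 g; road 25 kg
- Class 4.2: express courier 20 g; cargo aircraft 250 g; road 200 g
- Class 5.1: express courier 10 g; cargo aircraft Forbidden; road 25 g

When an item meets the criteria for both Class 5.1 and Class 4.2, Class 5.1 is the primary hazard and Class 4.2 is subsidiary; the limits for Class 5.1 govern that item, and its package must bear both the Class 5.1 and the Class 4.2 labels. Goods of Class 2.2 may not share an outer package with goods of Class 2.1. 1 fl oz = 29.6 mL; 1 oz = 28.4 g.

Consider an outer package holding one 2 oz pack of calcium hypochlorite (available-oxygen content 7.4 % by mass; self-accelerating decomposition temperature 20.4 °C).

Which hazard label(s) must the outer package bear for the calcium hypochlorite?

Class 4.2 and 5.1

Available-oxygen content 7.4 % by mass meets the Class 5.1 criterion (Oxidizer), so the calcium hypochlorite is Class 5.1.
Calcium hypochlorite: self-accelerating decomposition temperature 20.4 °C < 60 °C → Class 4.2 (Self-Reactive).
By the precedence rule Class 5.1 is primary and Class 4.2 is subsidiary, and that rule requires both labels on the package.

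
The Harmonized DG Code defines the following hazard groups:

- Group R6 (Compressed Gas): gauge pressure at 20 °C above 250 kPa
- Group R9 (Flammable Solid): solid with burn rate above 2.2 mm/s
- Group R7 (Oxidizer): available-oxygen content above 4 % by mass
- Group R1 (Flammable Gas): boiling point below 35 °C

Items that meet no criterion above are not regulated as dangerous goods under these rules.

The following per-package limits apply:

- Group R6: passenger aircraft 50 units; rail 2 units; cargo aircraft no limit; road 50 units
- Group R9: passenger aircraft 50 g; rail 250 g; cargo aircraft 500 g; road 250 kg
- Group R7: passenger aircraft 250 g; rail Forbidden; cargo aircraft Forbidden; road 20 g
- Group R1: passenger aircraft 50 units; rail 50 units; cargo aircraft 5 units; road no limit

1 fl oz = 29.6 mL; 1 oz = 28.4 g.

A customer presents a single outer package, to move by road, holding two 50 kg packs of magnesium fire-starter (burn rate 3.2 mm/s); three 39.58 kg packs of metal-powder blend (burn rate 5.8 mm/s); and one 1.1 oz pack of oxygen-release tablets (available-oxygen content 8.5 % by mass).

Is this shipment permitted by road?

No

The magnesium fire-starter has burn rate 3.2 mm/s, which is > 2.2 mm/s, so it is Group R9 (Flammable Solid).
The metal-powder blend has burn rate 5.8 mm/s, which is > 2.2 mm/s, so it is Group R9 (Flammable Solid).
Available-oxygen content 8.5 % by mass meets the Group R7 criterion (Oxidizer), so the oxygen-release tablets are Group R7.
Total Group R9: (two 50 kg packs = 100 kg) + (three 39.58 kg packs = 118.74 kg) = 218.74 kg.
218.74 kg is within the road limit of 250 kg for Group R9.
Group R7 quantity: one 1.1 oz pack = 31.24 g.
That exceeds the Group R7 road limit of 20 g.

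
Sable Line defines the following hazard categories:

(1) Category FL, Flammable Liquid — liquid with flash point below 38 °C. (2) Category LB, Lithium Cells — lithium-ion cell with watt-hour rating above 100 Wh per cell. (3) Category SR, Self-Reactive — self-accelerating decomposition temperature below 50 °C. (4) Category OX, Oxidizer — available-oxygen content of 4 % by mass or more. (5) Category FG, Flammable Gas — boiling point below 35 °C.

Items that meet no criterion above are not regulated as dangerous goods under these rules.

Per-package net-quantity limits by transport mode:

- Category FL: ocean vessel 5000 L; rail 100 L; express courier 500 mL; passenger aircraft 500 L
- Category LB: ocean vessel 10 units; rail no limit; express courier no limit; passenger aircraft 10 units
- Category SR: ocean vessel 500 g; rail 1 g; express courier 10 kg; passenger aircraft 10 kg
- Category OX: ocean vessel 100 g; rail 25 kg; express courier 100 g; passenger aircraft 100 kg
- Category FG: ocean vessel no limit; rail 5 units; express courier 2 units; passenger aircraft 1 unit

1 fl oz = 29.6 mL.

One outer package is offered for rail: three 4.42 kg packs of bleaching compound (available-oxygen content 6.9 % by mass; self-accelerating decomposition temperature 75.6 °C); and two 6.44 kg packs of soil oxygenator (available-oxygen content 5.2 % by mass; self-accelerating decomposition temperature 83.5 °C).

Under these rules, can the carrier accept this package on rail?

Bleaching compound: available-oxygen content 6.9 % by mass ≥ 4 % by mass → Category OX (Oxidizer).
The soil oxygenator has available-oxygen content 5.2 % by mass, which is ≥ 4 % by mass, so it is Category OX (Oxidizer).
Total Category OX: (three 4.42 kg packs = 13.26 kg) + (two 6.44 kg packs = 12.88 kg) = 26.14 kg.
26.14 kg > 25 kg (rail limit, Category OX) — over the limit.

No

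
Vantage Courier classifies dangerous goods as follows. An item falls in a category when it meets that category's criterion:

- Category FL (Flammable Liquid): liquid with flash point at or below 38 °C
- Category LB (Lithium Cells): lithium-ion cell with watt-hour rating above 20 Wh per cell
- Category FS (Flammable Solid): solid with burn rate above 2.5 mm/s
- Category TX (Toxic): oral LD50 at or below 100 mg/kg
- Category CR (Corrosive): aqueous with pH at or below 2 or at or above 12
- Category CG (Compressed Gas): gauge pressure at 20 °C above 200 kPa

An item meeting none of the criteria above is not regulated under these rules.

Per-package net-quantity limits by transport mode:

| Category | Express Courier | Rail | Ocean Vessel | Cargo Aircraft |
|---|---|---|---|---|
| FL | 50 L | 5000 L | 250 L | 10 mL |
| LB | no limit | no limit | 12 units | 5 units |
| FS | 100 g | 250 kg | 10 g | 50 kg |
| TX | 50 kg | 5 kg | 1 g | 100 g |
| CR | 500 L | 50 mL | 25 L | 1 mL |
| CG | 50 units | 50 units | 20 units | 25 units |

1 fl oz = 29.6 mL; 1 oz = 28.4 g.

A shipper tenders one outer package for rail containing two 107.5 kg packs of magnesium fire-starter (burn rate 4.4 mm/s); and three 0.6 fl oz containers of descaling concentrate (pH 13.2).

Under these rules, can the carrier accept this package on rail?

No

With burn rate 4.4 mm/s (> 2.5 mm/s), the magnesium fire-starter falls in Category FS.
With pH 13.2 (≥ 12), the descaling concentrate falls in Category CR.
Category CR quantity: three 0.6 fl oz containers = 53.28 mL.
53.28 mL > 50 mL (rail limit, Category CR) — over the limit.
Category FS quantity: two 107.5 kg packs = 215 kg.
215 kg ≤ 250 kg (rail limit, Category FS) — within limit.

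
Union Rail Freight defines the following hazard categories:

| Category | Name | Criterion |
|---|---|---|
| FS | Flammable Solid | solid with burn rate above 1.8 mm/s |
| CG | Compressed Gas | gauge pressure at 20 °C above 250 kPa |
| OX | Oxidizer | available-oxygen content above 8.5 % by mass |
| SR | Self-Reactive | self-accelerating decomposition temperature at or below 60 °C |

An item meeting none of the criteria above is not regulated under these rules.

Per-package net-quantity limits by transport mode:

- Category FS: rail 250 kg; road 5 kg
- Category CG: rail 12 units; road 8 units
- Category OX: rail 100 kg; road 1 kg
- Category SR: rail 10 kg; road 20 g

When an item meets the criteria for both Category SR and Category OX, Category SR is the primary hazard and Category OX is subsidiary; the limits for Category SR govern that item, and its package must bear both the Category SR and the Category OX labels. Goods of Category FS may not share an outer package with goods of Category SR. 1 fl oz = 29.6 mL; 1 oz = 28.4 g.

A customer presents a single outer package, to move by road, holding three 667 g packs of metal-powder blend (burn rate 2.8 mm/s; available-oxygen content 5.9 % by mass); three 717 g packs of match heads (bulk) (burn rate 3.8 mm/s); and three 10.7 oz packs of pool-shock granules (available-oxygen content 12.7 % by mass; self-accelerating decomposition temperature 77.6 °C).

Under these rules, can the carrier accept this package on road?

Yes

Burn rate 2.8 mm/s meets the Category FS criterion (Flammable Solid), so the metal-powder blend is Category FS.
The match heads (bulk) have burn rate 3.8 mm/s, which is > 1.8 mm/s, so they are Category FS (Flammable Solid).
Available-oxygen content 12.7 % by mass meets the Category OX criterion (Oxidizer), so the pool-shock granules are Category OX.
Category FS net quantity: (three 667 g packs = 2.001 kg) + (three 717 g packs = 2.151 kg) = 4.152 kg.
4.152 kg ≤ 5 kg (road limit, Category FS) — within limit.
Category OX quantity: three 10.7 oz packs = 911.64 g.
911.64 g is within the road limit of 1 kg for Category OX.
The segregation rule (Category FS with Category SR) does not apply to Category FS with Category OX.
Every hazard category is within its road limit and no segregation rule is violated.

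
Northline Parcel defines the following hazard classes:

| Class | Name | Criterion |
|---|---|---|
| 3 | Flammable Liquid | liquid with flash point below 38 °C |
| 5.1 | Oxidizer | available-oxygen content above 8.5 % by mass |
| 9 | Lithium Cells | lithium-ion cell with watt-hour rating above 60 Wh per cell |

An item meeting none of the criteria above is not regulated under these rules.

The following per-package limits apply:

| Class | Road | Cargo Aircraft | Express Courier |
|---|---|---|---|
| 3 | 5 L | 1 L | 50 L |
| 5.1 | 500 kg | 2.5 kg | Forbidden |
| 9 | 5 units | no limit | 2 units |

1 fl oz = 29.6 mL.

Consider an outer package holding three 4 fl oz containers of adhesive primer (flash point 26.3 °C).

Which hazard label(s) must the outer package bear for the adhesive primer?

Class 3

Flash point 26.3 °C meets the Class 3 criterion (Flammable Liquid), so the adhesive primer is Class 3.
Only the Class 3 label is required.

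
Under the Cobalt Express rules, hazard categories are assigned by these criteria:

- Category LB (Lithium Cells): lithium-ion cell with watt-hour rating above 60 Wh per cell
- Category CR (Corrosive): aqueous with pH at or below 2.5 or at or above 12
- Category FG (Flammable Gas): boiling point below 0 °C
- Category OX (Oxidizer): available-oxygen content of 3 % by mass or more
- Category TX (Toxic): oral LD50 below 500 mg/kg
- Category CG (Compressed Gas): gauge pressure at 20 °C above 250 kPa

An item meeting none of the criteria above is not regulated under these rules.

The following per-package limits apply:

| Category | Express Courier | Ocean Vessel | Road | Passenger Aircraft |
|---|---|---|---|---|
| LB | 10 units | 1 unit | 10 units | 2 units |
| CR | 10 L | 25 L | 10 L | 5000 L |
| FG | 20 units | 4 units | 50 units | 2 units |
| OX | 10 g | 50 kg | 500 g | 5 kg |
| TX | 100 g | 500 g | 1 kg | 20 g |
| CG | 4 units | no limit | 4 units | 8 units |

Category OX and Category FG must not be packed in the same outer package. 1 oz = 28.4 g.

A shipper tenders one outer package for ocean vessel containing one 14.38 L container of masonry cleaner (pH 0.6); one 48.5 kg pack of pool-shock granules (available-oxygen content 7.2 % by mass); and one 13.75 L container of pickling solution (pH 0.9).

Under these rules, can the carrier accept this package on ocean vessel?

With pH 0.6 (≤ 2.5), the masonry cleaner falls in Category CR.
The pool-shock granules have available-oxygen content 7.2 % by mass, which is ≥ 3 % by mass, so they are Category OX (Oxidizer).
The pickling solution has pH 0.9, which is ≤ 2.5, so it is Category CR (Corrosive).
Total Category CR: 14.38 L + 13.75 L = 28.13 L.
28.13 L exceeds the ocean vessel limit of 25 L for Category CR.
Category OX quantity: 48.5 kg.
That is within the Category OX ocean vessel limit of 50 kg.
The segregation rule (Category OX with Category FG) does not apply to Category CR with Category OX.

No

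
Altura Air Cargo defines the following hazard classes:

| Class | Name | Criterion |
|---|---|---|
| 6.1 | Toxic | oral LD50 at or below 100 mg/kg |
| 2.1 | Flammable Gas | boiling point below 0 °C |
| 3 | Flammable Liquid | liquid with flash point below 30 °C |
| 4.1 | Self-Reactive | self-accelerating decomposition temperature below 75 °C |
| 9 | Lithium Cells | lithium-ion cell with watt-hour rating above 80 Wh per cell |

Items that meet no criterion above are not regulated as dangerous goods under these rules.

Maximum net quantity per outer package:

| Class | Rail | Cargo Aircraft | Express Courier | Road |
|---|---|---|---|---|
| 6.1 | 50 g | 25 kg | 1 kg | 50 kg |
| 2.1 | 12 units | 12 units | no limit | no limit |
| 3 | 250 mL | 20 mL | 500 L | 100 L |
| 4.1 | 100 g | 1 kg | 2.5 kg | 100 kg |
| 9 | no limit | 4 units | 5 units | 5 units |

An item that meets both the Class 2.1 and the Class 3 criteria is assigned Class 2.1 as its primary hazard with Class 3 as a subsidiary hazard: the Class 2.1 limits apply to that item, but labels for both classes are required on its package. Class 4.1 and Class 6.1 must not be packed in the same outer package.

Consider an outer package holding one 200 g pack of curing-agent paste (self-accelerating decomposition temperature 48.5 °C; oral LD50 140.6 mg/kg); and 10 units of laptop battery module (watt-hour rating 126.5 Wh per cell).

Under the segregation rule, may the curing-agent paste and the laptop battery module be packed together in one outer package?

Yes

Curing-agent paste: self-accelerating decomposition temperature 48.5 °C < 75 °C → Class 4.1 (Self-Reactive).
With watt-hour rating 126.5 Wh per cell (> 80 Wh per cell), the laptop battery module falls in Class 9.
No segregation rule bars Class 4.1 with Class 9.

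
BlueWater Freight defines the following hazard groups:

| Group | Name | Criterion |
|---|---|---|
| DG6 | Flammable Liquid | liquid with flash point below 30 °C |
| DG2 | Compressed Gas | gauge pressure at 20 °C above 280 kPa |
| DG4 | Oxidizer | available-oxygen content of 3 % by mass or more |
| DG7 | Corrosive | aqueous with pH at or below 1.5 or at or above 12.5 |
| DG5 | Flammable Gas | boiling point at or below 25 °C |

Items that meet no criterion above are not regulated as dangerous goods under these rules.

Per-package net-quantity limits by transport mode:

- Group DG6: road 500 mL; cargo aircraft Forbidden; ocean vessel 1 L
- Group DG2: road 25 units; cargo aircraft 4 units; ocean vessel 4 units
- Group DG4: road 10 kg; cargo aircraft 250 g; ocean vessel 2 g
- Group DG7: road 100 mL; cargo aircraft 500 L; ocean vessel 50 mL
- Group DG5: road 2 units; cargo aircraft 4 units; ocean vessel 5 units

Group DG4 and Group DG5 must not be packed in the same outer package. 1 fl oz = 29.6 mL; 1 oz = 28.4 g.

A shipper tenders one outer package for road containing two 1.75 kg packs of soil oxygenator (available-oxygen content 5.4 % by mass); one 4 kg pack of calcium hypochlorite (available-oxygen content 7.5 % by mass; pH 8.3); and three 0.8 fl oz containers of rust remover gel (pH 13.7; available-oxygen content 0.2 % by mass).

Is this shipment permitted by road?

Available-oxygen content 5.4 % by mass meets the Group DG4 criterion (Oxidizer), so the soil oxygenator is Group DG4.
The calcium hypochlorite has available-oxygen content 7.5 % by mass, which is ≥ 3 % by mass, so it is Group DG4 (Oxidizer).
Rust remover gel: pH 13.7 ≥ 12.5 → Group DG7 (Corrosive).
Total Group DG4: (two 1.75 kg packs = 3.5 kg) + 4 kg = 7.5 kg.
7.5 kg is within the road limit of 10 kg for Group DG4.
Group DG7 quantity: three 0.8 fl oz containers = 71.04 mL.
71.04 mL ≤ 100 mL (road limit, Group DG7) — within limit.
The segregation rule (Group DG4 with Group DG5) does not apply to Group DG4 with Group DG7.
Every hazard group is within its road limit and no segregation rule is violated.

Yes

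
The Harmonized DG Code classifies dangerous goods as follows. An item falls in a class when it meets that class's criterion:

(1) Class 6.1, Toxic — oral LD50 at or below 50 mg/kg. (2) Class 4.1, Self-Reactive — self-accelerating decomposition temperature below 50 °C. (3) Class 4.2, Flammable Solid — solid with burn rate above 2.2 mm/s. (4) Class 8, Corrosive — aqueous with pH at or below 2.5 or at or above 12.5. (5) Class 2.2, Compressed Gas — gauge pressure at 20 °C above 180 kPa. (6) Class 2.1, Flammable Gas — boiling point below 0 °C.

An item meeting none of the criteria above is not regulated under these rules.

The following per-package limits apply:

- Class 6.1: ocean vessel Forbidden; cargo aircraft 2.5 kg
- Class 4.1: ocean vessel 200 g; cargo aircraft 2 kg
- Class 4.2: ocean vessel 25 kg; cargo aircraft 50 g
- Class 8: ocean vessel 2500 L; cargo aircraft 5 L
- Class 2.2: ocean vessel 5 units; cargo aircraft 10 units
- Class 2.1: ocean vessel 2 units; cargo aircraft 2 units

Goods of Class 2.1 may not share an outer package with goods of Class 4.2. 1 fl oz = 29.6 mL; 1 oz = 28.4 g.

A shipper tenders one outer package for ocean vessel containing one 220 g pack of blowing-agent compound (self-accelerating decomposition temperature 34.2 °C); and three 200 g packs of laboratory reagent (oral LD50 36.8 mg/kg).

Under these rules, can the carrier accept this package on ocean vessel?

With self-accelerating decomposition temperature 34.2 °C (< 50 °C), the blowing-agent compound falls in Class 4.1.
With oral LD50 36.8 mg/kg (≤ 50 mg/kg), the laboratory reagent falls in Class 6.1.
Class 6.1 quantity: three 200 g packs = 600 g.
Class 6.1 is Forbidden by ocean vessel.
Class 4.1 quantity: 220 g.
220 g > 200 g (ocean vessel limit, Class 4.1) — over the limit.
The segregation rule (Class 2.1 with Class 4.2) does not apply to Class 6.1 with Class 4.1.

No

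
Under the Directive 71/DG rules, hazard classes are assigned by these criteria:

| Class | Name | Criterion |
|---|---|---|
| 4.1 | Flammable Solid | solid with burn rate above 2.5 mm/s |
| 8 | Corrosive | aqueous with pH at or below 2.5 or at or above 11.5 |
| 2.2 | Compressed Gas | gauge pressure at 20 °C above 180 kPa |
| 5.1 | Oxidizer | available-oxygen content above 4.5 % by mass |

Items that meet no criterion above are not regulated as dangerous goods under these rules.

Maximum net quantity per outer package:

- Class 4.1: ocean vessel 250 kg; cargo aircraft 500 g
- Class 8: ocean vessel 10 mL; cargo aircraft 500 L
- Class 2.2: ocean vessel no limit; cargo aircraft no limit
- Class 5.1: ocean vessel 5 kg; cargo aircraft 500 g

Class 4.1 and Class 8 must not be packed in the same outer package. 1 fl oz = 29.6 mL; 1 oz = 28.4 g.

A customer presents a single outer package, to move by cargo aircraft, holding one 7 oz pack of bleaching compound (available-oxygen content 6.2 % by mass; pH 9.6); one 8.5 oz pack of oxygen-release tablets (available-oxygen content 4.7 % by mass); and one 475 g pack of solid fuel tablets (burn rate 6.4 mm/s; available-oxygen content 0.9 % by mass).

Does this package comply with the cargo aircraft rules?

Yes

Available-oxygen content 6.2 % by mass meets the Class 5.1 criterion (Oxidizer), so the bleaching compound is Class 5.1.
Oxygen-release tablets: available-oxygen content 4.7 % by mass > 4.5 % by mass → Class 5.1 (Oxidizer).
The solid fuel tablets have burn rate 6.4 mm/s, which is > 2.5 mm/s, so they are Class 4.1 (Flammable Solid).
Class 5.1 net quantity: (one 7 oz pack = 198.8 g) + (one 8.5 oz pack = 241.4 g) = 440.2 g.
440.2 g ≤ 500 g (cargo aircraft limit, Class 5.1) — within limit.
Class 4.1 quantity: 475 g.
That is within the Class 4.1 cargo aircraft limit of 500 g.
The segregation rule (Class 4.1 with Class 8) does not apply to Class 5.1 with Class 4.1.
Every hazard class is within its cargo aircraft limit and no segregation rule is violated.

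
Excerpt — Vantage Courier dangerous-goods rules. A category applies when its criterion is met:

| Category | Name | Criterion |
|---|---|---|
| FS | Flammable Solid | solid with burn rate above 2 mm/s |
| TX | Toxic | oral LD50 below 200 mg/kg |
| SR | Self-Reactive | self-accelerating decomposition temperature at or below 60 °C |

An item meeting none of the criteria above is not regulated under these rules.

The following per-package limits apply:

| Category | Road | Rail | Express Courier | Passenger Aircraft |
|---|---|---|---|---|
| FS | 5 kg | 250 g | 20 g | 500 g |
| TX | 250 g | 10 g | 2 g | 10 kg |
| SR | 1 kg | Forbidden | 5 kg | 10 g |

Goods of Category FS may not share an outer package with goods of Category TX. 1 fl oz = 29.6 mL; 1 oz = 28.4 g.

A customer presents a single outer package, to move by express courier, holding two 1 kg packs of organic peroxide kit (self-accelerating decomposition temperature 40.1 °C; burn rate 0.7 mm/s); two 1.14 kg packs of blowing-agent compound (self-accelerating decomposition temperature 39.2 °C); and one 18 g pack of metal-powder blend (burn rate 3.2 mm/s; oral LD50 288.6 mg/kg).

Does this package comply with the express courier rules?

Yes

The organic peroxide kit has self-accelerating decomposition temperature 40.1 °C, which is ≤ 60 °C, so it is Category SR (Self-Reactive).
Blowing-agent compound: self-accelerating decomposition temperature 39.2 °C ≤ 60 °C → Category SR (Self-Reactive).
The metal-powder blend has burn rate 3.2 mm/s, which is > 2 mm/s, so it is Category FS (Flammable Solid).
Total Category SR: (two 1 kg packs = 2 kg) + (two 1.14 kg packs = 2.28 kg) = 4.28 kg.
That is within the Category SR express courier limit of 5 kg.
Category FS quantity: 18 g.
That is within the Category FS express courier limit of 20 g.
The segregation rule (Category FS with Category TX) does not apply to Category SR with Category FS.
Every hazard category is within its express courier limit and no segregation rule is violated.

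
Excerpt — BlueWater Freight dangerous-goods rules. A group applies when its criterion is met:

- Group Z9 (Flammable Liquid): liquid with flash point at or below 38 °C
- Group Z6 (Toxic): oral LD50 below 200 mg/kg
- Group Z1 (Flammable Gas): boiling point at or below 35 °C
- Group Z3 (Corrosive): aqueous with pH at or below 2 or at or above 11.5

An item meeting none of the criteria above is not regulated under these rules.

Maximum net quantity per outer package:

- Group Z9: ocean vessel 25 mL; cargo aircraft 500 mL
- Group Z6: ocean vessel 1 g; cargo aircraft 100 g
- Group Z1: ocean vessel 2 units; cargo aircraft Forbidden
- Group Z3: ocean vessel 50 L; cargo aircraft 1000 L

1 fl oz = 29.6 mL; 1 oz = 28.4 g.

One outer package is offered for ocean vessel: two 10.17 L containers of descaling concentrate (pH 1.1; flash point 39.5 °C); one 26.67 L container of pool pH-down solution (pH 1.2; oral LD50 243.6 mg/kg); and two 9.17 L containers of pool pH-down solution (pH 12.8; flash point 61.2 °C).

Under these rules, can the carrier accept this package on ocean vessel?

No

pH 1.1 meets the Group Z3 criterion (Corrosive), so the descaling concentrate is Group Z3.
The pool pH-down solution has pH 1.2, which is ≤ 2, so it is Group Z3 (Corrosive).
pH 12.8 meets the Group Z3 criterion (Corrosive), so the pool pH-down solution is Group Z3.
Group Z3 net quantity: (two 10.17 L containers = 20.34 L) + 26.67 L + (two 9.17 L containers = 18.34 L) = 65.35 L.
That exceeds the Group Z3 ocean vessel limit of 50 L.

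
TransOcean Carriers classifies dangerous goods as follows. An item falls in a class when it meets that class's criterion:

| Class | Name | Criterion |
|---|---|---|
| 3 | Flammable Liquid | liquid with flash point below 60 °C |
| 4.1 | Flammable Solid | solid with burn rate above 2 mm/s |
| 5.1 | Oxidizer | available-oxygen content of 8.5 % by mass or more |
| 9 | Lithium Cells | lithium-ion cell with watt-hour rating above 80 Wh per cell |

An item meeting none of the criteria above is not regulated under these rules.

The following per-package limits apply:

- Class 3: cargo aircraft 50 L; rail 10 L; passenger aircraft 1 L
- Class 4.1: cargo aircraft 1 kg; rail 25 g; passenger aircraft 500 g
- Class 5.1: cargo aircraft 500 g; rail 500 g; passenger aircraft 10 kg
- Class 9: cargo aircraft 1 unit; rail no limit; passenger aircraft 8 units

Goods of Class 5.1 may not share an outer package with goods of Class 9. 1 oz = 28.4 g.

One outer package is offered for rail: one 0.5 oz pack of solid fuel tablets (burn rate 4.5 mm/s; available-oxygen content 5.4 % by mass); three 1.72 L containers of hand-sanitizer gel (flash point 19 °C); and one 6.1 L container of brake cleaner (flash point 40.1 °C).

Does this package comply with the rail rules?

No

With burn rate 4.5 mm/s (> 2 mm/s), the solid fuel tablets fall in Class 4.1.
The hand-sanitizer gel has flash point 19 °C, which is < 60 °C, so it is Class 3 (Flammable Liquid).
Flash point 40.1 °C meets the Class 3 criterion (Flammable Liquid), so the brake cleaner is Class 3.
Class 3 net quantity: (three 1.72 L containers = 5.16 L) + 6.1 L = 11.26 L.
11.26 L > 10 L (rail limit, Class 3) — over the limit.
Class 4.1 quantity: one 0.5 oz pack = 14.2 g.
14.2 g ≤ 25 g (rail limit, Class 4.1) — within limit.
The segregation rule (Class 5.1 with Class 9) does not apply to Class 3 with Class 4.1.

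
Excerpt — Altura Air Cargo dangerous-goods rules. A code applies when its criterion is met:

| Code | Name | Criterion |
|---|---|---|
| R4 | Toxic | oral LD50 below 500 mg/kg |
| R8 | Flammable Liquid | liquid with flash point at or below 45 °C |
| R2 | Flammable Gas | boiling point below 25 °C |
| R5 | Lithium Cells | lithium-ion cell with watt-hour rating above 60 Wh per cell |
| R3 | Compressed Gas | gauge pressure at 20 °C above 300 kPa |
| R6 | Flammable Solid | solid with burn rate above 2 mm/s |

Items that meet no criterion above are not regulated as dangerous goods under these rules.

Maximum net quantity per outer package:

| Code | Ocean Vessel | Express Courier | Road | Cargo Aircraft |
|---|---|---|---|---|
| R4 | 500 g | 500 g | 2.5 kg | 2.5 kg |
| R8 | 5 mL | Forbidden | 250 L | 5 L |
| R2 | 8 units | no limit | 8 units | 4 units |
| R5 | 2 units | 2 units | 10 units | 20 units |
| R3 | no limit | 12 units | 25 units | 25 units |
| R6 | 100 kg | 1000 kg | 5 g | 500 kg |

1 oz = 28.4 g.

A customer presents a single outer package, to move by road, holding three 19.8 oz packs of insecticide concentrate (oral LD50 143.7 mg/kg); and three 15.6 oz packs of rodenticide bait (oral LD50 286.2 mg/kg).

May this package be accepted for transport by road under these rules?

Insecticide concentrate: oral LD50 143.7 mg/kg < 500 mg/kg → Code R4 (Toxic).
The rodenticide bait has oral LD50 286.2 mg/kg, which is < 500 mg/kg, so it is Code R4 (Toxic).
Code R4 net quantity: (three 19.8 oz packs = 1686.96 g) + (three 15.6 oz packs = 1329.12 g) = 3016.08 g.
That exceeds the Code R4 road limit of 2.5 kg.

No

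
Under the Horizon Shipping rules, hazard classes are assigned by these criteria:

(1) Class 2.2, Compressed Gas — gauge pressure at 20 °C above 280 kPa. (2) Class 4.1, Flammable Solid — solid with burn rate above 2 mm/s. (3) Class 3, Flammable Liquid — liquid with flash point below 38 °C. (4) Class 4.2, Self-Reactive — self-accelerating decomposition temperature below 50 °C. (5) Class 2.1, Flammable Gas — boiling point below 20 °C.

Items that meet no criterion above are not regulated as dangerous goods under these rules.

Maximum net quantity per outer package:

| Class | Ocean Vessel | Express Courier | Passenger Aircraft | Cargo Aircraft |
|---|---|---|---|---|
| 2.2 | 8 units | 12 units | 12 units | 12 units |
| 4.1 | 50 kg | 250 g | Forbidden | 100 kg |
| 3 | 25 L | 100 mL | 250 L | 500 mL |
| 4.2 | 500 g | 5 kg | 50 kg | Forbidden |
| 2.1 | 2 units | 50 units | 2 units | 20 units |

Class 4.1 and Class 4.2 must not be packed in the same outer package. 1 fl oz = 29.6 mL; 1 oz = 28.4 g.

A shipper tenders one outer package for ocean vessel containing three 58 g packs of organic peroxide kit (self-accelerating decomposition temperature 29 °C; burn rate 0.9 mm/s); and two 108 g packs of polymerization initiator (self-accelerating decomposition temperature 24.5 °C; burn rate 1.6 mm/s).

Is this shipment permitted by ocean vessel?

Yes

Organic peroxide kit: self-accelerating decomposition temperature 29 °C < 50 °C → Class 4.2 (Self-Reactive).
Self-accelerating decomposition temperature 24.5 °C meets the Class 4.2 criterion (Self-Reactive), so the polymerization initiator is Class 4.2.
Total Class 4.2: (three 58 g packs = 174 g) + (two 108 g packs = 216 g) = 390 g.
390 g is within the ocean vessel limit of 500 g for Class 4.2.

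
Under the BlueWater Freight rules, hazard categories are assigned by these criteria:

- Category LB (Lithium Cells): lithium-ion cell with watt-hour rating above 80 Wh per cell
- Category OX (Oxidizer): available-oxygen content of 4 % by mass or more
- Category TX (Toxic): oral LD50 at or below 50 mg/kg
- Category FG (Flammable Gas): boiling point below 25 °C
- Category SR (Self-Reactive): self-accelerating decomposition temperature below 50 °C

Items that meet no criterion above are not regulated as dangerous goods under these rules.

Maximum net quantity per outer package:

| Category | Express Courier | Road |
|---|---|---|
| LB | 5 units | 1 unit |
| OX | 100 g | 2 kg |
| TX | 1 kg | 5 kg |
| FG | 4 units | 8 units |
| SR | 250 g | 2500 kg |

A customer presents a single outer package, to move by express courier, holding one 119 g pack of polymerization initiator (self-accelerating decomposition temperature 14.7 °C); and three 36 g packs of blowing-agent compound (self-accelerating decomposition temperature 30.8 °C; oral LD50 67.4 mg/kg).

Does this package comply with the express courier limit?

Yes

With self-accelerating decomposition temperature 14.7 °C (< 50 °C), the polymerization initiator falls in Category SR.
The blowing-agent compound has self-accelerating decomposition temperature 30.8 °C, which is < 50 °C, so it is Category SR (Self-Reactive).
Category SR net quantity: 119 g + (three 36 g packs = 108 g) = 227 g.
227 g ≤ 250 g (express courier limit, Category SR) — within limit.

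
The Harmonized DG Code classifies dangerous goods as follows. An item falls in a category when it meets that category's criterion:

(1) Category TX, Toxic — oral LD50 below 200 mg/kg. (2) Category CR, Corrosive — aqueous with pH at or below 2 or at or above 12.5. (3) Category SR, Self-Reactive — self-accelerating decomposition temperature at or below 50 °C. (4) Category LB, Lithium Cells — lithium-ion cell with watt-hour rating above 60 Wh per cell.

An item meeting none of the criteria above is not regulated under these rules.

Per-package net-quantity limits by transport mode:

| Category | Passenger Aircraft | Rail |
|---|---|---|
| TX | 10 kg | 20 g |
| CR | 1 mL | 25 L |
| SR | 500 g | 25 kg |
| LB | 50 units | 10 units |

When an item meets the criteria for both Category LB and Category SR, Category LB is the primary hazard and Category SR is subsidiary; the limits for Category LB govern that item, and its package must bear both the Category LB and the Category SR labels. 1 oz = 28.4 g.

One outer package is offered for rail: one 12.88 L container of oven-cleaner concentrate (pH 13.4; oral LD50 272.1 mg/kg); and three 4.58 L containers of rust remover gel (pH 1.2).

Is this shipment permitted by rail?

The oven-cleaner concentrate has pH 13.4, which is ≥ 12.5, so it is Category CR (Corrosive).
The rust remover gel has pH 1.2, which is ≤ 2, so it is Category CR (Corrosive).
Category CR net quantity: 12.88 L + (three 4.58 L containers = 13.74 L) = 26.62 L.
That exceeds the Category CR rail limit of 25 L.

No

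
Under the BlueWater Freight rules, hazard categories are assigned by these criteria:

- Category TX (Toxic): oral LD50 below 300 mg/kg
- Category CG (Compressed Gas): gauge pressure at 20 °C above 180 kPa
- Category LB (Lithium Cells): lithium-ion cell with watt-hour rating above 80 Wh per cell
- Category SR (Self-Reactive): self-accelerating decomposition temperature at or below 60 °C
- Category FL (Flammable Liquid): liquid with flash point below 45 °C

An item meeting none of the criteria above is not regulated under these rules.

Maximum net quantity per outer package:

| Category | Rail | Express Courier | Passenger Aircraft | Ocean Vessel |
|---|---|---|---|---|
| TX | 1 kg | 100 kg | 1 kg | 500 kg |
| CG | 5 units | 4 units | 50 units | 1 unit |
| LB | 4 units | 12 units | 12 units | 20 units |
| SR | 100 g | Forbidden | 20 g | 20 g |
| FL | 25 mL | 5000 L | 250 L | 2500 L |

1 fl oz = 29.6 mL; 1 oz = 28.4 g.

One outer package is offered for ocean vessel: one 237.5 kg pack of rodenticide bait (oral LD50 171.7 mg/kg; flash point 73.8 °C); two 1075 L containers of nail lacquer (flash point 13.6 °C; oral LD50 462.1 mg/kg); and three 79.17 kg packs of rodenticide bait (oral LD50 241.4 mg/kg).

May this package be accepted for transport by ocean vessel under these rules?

Oral LD50 171.7 mg/kg meets the Category TX criterion (Toxic), so the rodenticide bait is Category TX.
With flash point 13.6 °C (< 45 °C), the nail lacquer falls in Category FL.
With oral LD50 241.4 mg/kg (< 300 mg/kg), the rodenticide bait falls in Category TX.
Category FL quantity: two 1075 L containers = 2150 L.
2150 L ≤ 2500 L (ocean vessel limit, Category FL) — within limit.
Total Category TX: 237.5 kg + (three 79.17 kg packs = 237.51 kg) = 475.01 kg.
475.01 kg ≤ 500 kg (ocean vessel limit, Category TX) — within limit.
Every hazard category is within its ocean vessel limit and no segregation rule is violated.

Yes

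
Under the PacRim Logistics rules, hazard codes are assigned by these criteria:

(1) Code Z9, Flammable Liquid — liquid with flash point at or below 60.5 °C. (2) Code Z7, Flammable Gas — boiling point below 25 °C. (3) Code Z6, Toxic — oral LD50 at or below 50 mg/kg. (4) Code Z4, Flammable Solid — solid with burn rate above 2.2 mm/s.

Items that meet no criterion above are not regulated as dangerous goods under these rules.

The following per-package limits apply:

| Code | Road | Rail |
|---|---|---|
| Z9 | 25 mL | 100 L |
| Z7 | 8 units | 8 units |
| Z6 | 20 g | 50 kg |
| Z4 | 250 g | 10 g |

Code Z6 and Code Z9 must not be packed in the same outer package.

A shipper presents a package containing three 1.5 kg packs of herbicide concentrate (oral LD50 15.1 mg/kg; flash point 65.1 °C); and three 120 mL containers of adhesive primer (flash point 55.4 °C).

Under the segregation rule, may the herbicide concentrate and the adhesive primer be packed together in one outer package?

No

Oral LD50 15.1 mg/kg meets the Code Z6 criterion (Toxic), so the herbicide concentrate is Code Z6.
The adhesive primer has flash point 55.4 °C, which is ≤ 60.5 °C, so it is Code Z9 (Flammable Liquid).
Code Z6 and Code Z9 may not share an outer package.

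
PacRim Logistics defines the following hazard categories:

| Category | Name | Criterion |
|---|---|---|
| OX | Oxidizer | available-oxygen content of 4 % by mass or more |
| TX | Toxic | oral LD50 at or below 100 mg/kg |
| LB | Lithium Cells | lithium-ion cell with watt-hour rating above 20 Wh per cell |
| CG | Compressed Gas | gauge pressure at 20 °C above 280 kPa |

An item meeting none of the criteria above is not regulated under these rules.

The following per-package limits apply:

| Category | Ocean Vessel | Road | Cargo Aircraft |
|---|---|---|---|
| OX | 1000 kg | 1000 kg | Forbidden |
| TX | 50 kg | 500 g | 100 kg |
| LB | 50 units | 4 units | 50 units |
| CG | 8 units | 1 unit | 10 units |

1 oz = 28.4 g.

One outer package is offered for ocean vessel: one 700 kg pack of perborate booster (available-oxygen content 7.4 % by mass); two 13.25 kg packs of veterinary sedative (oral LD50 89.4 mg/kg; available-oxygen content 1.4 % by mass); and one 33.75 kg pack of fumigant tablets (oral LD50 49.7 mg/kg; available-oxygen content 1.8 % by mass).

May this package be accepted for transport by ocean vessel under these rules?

Available-oxygen content 7.4 % by mass meets the Category OX criterion (Oxidizer), so the perborate booster is Category OX.
Oral LD50 89.4 mg/kg meets the Category TX criterion (Toxic), so the veterinary sedative is Category TX.
With oral LD50 49.7 mg/kg (≤ 100 mg/kg), the fumigant tablets fall in Category TX.
Category TX net quantity: (two 13.25 kg packs = 26.5 kg) + 33.75 kg = 60.25 kg.
60.25 kg > 50 kg (ocean vessel limit, Category TX) — over the limit.
Category OX quantity: 700 kg.
700 kg ≤ 1000 kg (ocean vessel limit, Category OX) — within limit.

No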